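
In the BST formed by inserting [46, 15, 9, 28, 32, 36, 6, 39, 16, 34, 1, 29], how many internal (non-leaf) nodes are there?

Tree built from: [46, 15, 9, 28, 32, 36, 6, 39, 16, 34, 1, 29]
Tree (level-order array): [46, 15, None, 9, 28, 6, None, 16, 32, 1, None, None, None, 29, 36, None, None, None, None, 34, 39]
Rule: An internal node has at least one child.
Per-node child counts:
  node 46: 1 child(ren)
  node 15: 2 child(ren)
  node 9: 1 child(ren)
  node 6: 1 child(ren)
  node 1: 0 child(ren)
  node 28: 2 child(ren)
  node 16: 0 child(ren)
  node 32: 2 child(ren)
  node 29: 0 child(ren)
  node 36: 2 child(ren)
  node 34: 0 child(ren)
  node 39: 0 child(ren)
Matching nodes: [46, 15, 9, 6, 28, 32, 36]
Count of internal (non-leaf) nodes: 7


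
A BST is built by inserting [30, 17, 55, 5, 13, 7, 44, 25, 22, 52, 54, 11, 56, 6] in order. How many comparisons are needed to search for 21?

Search path for 21: 30 -> 17 -> 25 -> 22
Found: False
Comparisons: 4


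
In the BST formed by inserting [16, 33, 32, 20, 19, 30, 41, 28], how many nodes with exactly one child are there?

Tree built from: [16, 33, 32, 20, 19, 30, 41, 28]
Tree (level-order array): [16, None, 33, 32, 41, 20, None, None, None, 19, 30, None, None, 28]
Rule: These are nodes with exactly 1 non-null child.
Per-node child counts:
  node 16: 1 child(ren)
  node 33: 2 child(ren)
  node 32: 1 child(ren)
  node 20: 2 child(ren)
  node 19: 0 child(ren)
  node 30: 1 child(ren)
  node 28: 0 child(ren)
  node 41: 0 child(ren)
Matching nodes: [16, 32, 30]
Count of nodes with exactly one child: 3


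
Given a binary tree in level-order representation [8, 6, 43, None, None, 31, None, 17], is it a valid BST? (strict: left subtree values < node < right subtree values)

Level-order array: [8, 6, 43, None, None, 31, None, 17]
Validate using subtree bounds (lo, hi): at each node, require lo < value < hi,
then recurse left with hi=value and right with lo=value.
Preorder trace (stopping at first violation):
  at node 8 with bounds (-inf, +inf): OK
  at node 6 with bounds (-inf, 8): OK
  at node 43 with bounds (8, +inf): OK
  at node 31 with bounds (8, 43): OK
  at node 17 with bounds (8, 31): OK
No violation found at any node.
Result: Valid BST


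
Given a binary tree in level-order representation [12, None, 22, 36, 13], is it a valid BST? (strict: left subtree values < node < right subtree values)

Level-order array: [12, None, 22, 36, 13]
Validate using subtree bounds (lo, hi): at each node, require lo < value < hi,
then recurse left with hi=value and right with lo=value.
Preorder trace (stopping at first violation):
  at node 12 with bounds (-inf, +inf): OK
  at node 22 with bounds (12, +inf): OK
  at node 36 with bounds (12, 22): VIOLATION
Node 36 violates its bound: not (12 < 36 < 22).
Result: Not a valid BST


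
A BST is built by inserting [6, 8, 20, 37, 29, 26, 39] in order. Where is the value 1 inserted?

Starting tree (level order): [6, None, 8, None, 20, None, 37, 29, 39, 26]
Insertion path: 6
Result: insert 1 as left child of 6
Final tree (level order): [6, 1, 8, None, None, None, 20, None, 37, 29, 39, 26]


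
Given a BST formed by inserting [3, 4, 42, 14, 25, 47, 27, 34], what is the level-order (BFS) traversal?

Tree insertion order: [3, 4, 42, 14, 25, 47, 27, 34]
Tree (level-order array): [3, None, 4, None, 42, 14, 47, None, 25, None, None, None, 27, None, 34]
BFS from the root, enqueuing left then right child of each popped node:
  queue [3] -> pop 3, enqueue [4], visited so far: [3]
  queue [4] -> pop 4, enqueue [42], visited so far: [3, 4]
  queue [42] -> pop 42, enqueue [14, 47], visited so far: [3, 4, 42]
  queue [14, 47] -> pop 14, enqueue [25], visited so far: [3, 4, 42, 14]
  queue [47, 25] -> pop 47, enqueue [none], visited so far: [3, 4, 42, 14, 47]
  queue [25] -> pop 25, enqueue [27], visited so far: [3, 4, 42, 14, 47, 25]
  queue [27] -> pop 27, enqueue [34], visited so far: [3, 4, 42, 14, 47, 25, 27]
  queue [34] -> pop 34, enqueue [none], visited so far: [3, 4, 42, 14, 47, 25, 27, 34]
Result: [3, 4, 42, 14, 47, 25, 27, 34]


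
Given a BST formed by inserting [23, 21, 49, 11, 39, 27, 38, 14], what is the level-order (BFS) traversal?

Tree insertion order: [23, 21, 49, 11, 39, 27, 38, 14]
Tree (level-order array): [23, 21, 49, 11, None, 39, None, None, 14, 27, None, None, None, None, 38]
BFS from the root, enqueuing left then right child of each popped node:
  queue [23] -> pop 23, enqueue [21, 49], visited so far: [23]
  queue [21, 49] -> pop 21, enqueue [11], visited so far: [23, 21]
  queue [49, 11] -> pop 49, enqueue [39], visited so far: [23, 21, 49]
  queue [11, 39] -> pop 11, enqueue [14], visited so far: [23, 21, 49, 11]
  queue [39, 14] -> pop 39, enqueue [27], visited so far: [23, 21, 49, 11, 39]
  queue [14, 27] -> pop 14, enqueue [none], visited so far: [23, 21, 49, 11, 39, 14]
  queue [27] -> pop 27, enqueue [38], visited so far: [23, 21, 49, 11, 39, 14, 27]
  queue [38] -> pop 38, enqueue [none], visited so far: [23, 21, 49, 11, 39, 14, 27, 38]
Result: [23, 21, 49, 11, 39, 14, 27, 38]


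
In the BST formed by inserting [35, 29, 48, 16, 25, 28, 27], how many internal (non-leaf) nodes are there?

Tree built from: [35, 29, 48, 16, 25, 28, 27]
Tree (level-order array): [35, 29, 48, 16, None, None, None, None, 25, None, 28, 27]
Rule: An internal node has at least one child.
Per-node child counts:
  node 35: 2 child(ren)
  node 29: 1 child(ren)
  node 16: 1 child(ren)
  node 25: 1 child(ren)
  node 28: 1 child(ren)
  node 27: 0 child(ren)
  node 48: 0 child(ren)
Matching nodes: [35, 29, 16, 25, 28]
Count of internal (non-leaf) nodes: 5


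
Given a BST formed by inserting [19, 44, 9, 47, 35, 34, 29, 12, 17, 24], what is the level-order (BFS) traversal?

Tree insertion order: [19, 44, 9, 47, 35, 34, 29, 12, 17, 24]
Tree (level-order array): [19, 9, 44, None, 12, 35, 47, None, 17, 34, None, None, None, None, None, 29, None, 24]
BFS from the root, enqueuing left then right child of each popped node:
  queue [19] -> pop 19, enqueue [9, 44], visited so far: [19]
  queue [9, 44] -> pop 9, enqueue [12], visited so far: [19, 9]
  queue [44, 12] -> pop 44, enqueue [35, 47], visited so far: [19, 9, 44]
  queue [12, 35, 47] -> pop 12, enqueue [17], visited so far: [19, 9, 44, 12]
  queue [35, 47, 17] -> pop 35, enqueue [34], visited so far: [19, 9, 44, 12, 35]
  queue [47, 17, 34] -> pop 47, enqueue [none], visited so far: [19, 9, 44, 12, 35, 47]
  queue [17, 34] -> pop 17, enqueue [none], visited so far: [19, 9, 44, 12, 35, 47, 17]
  queue [34] -> pop 34, enqueue [29], visited so far: [19, 9, 44, 12, 35, 47, 17, 34]
  queue [29] -> pop 29, enqueue [24], visited so far: [19, 9, 44, 12, 35, 47, 17, 34, 29]
  queue [24] -> pop 24, enqueue [none], visited so far: [19, 9, 44, 12, 35, 47, 17, 34, 29, 24]
Result: [19, 9, 44, 12, 35, 47, 17, 34, 29, 24]


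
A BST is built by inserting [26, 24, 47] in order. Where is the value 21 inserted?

Starting tree (level order): [26, 24, 47]
Insertion path: 26 -> 24
Result: insert 21 as left child of 24
Final tree (level order): [26, 24, 47, 21]


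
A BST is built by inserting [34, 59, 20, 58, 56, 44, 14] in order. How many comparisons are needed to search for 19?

Search path for 19: 34 -> 20 -> 14
Found: False
Comparisons: 3


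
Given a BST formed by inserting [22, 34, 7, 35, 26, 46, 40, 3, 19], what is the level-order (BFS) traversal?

Tree insertion order: [22, 34, 7, 35, 26, 46, 40, 3, 19]
Tree (level-order array): [22, 7, 34, 3, 19, 26, 35, None, None, None, None, None, None, None, 46, 40]
BFS from the root, enqueuing left then right child of each popped node:
  queue [22] -> pop 22, enqueue [7, 34], visited so far: [22]
  queue [7, 34] -> pop 7, enqueue [3, 19], visited so far: [22, 7]
  queue [34, 3, 19] -> pop 34, enqueue [26, 35], visited so far: [22, 7, 34]
  queue [3, 19, 26, 35] -> pop 3, enqueue [none], visited so far: [22, 7, 34, 3]
  queue [19, 26, 35] -> pop 19, enqueue [none], visited so far: [22, 7, 34, 3, 19]
  queue [26, 35] -> pop 26, enqueue [none], visited so far: [22, 7, 34, 3, 19, 26]
  queue [35] -> pop 35, enqueue [46], visited so far: [22, 7, 34, 3, 19, 26, 35]
  queue [46] -> pop 46, enqueue [40], visited so far: [22, 7, 34, 3, 19, 26, 35, 46]
  queue [40] -> pop 40, enqueue [none], visited so far: [22, 7, 34, 3, 19, 26, 35, 46, 40]
Result: [22, 7, 34, 3, 19, 26, 35, 46, 40]


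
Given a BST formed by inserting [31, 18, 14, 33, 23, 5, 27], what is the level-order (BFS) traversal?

Tree insertion order: [31, 18, 14, 33, 23, 5, 27]
Tree (level-order array): [31, 18, 33, 14, 23, None, None, 5, None, None, 27]
BFS from the root, enqueuing left then right child of each popped node:
  queue [31] -> pop 31, enqueue [18, 33], visited so far: [31]
  queue [18, 33] -> pop 18, enqueue [14, 23], visited so far: [31, 18]
  queue [33, 14, 23] -> pop 33, enqueue [none], visited so far: [31, 18, 33]
  queue [14, 23] -> pop 14, enqueue [5], visited so far: [31, 18, 33, 14]
  queue [23, 5] -> pop 23, enqueue [27], visited so far: [31, 18, 33, 14, 23]
  queue [5, 27] -> pop 5, enqueue [none], visited so far: [31, 18, 33, 14, 23, 5]
  queue [27] -> pop 27, enqueue [none], visited so far: [31, 18, 33, 14, 23, 5, 27]
Result: [31, 18, 33, 14, 23, 5, 27]


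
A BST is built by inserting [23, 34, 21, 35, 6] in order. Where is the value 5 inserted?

Starting tree (level order): [23, 21, 34, 6, None, None, 35]
Insertion path: 23 -> 21 -> 6
Result: insert 5 as left child of 6
Final tree (level order): [23, 21, 34, 6, None, None, 35, 5]


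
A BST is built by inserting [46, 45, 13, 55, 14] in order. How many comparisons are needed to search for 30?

Search path for 30: 46 -> 45 -> 13 -> 14
Found: False
Comparisons: 4


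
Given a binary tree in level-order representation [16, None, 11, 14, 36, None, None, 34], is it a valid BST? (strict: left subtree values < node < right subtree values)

Level-order array: [16, None, 11, 14, 36, None, None, 34]
Validate using subtree bounds (lo, hi): at each node, require lo < value < hi,
then recurse left with hi=value and right with lo=value.
Preorder trace (stopping at first violation):
  at node 16 with bounds (-inf, +inf): OK
  at node 11 with bounds (16, +inf): VIOLATION
Node 11 violates its bound: not (16 < 11 < +inf).
Result: Not a valid BST


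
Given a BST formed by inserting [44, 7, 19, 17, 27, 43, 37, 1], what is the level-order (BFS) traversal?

Tree insertion order: [44, 7, 19, 17, 27, 43, 37, 1]
Tree (level-order array): [44, 7, None, 1, 19, None, None, 17, 27, None, None, None, 43, 37]
BFS from the root, enqueuing left then right child of each popped node:
  queue [44] -> pop 44, enqueue [7], visited so far: [44]
  queue [7] -> pop 7, enqueue [1, 19], visited so far: [44, 7]
  queue [1, 19] -> pop 1, enqueue [none], visited so far: [44, 7, 1]
  queue [19] -> pop 19, enqueue [17, 27], visited so far: [44, 7, 1, 19]
  queue [17, 27] -> pop 17, enqueue [none], visited so far: [44, 7, 1, 19, 17]
  queue [27] -> pop 27, enqueue [43], visited so far: [44, 7, 1, 19, 17, 27]
  queue [43] -> pop 43, enqueue [37], visited so far: [44, 7, 1, 19, 17, 27, 43]
  queue [37] -> pop 37, enqueue [none], visited so far: [44, 7, 1, 19, 17, 27, 43, 37]
Result: [44, 7, 1, 19, 17, 27, 43, 37]


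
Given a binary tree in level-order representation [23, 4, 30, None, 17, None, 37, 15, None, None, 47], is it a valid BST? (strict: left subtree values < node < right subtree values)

Level-order array: [23, 4, 30, None, 17, None, 37, 15, None, None, 47]
Validate using subtree bounds (lo, hi): at each node, require lo < value < hi,
then recurse left with hi=value and right with lo=value.
Preorder trace (stopping at first violation):
  at node 23 with bounds (-inf, +inf): OK
  at node 4 with bounds (-inf, 23): OK
  at node 17 with bounds (4, 23): OK
  at node 15 with bounds (4, 17): OK
  at node 30 with bounds (23, +inf): OK
  at node 37 with bounds (30, +inf): OK
  at node 47 with bounds (37, +inf): OK
No violation found at any node.
Result: Valid BST


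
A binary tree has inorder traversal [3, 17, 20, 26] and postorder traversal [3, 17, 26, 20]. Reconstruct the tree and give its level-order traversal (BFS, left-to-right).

Inorder:   [3, 17, 20, 26]
Postorder: [3, 17, 26, 20]
Algorithm: postorder visits root last, so walk postorder right-to-left;
each value is the root of the current inorder slice — split it at that
value, recurse on the right subtree first, then the left.
Recursive splits:
  root=20; inorder splits into left=[3, 17], right=[26]
  root=26; inorder splits into left=[], right=[]
  root=17; inorder splits into left=[3], right=[]
  root=3; inorder splits into left=[], right=[]
Reconstructed level-order: [20, 17, 26, 3]


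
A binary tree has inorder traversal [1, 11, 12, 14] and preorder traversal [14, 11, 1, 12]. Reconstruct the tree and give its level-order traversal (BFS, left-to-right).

Inorder:  [1, 11, 12, 14]
Preorder: [14, 11, 1, 12]
Algorithm: preorder visits root first, so consume preorder in order;
for each root, split the current inorder slice at that value into
left-subtree inorder and right-subtree inorder, then recurse.
Recursive splits:
  root=14; inorder splits into left=[1, 11, 12], right=[]
  root=11; inorder splits into left=[1], right=[12]
  root=1; inorder splits into left=[], right=[]
  root=12; inorder splits into left=[], right=[]
Reconstructed level-order: [14, 11, 1, 12]


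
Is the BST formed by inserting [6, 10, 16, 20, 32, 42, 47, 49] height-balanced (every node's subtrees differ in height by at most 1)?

Tree (level-order array): [6, None, 10, None, 16, None, 20, None, 32, None, 42, None, 47, None, 49]
Definition: a tree is height-balanced if, at every node, |h(left) - h(right)| <= 1 (empty subtree has height -1).
Bottom-up per-node check:
  node 49: h_left=-1, h_right=-1, diff=0 [OK], height=0
  node 47: h_left=-1, h_right=0, diff=1 [OK], height=1
  node 42: h_left=-1, h_right=1, diff=2 [FAIL (|-1-1|=2 > 1)], height=2
  node 32: h_left=-1, h_right=2, diff=3 [FAIL (|-1-2|=3 > 1)], height=3
  node 20: h_left=-1, h_right=3, diff=4 [FAIL (|-1-3|=4 > 1)], height=4
  node 16: h_left=-1, h_right=4, diff=5 [FAIL (|-1-4|=5 > 1)], height=5
  node 10: h_left=-1, h_right=5, diff=6 [FAIL (|-1-5|=6 > 1)], height=6
  node 6: h_left=-1, h_right=6, diff=7 [FAIL (|-1-6|=7 > 1)], height=7
Node 42 violates the condition: |-1 - 1| = 2 > 1.
Result: Not balanced


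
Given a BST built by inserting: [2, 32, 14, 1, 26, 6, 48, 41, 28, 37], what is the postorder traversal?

Tree insertion order: [2, 32, 14, 1, 26, 6, 48, 41, 28, 37]
Tree (level-order array): [2, 1, 32, None, None, 14, 48, 6, 26, 41, None, None, None, None, 28, 37]
Postorder traversal: [1, 6, 28, 26, 14, 37, 41, 48, 32, 2]


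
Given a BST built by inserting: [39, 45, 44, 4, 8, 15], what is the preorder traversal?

Tree insertion order: [39, 45, 44, 4, 8, 15]
Tree (level-order array): [39, 4, 45, None, 8, 44, None, None, 15]
Preorder traversal: [39, 4, 8, 15, 45, 44]


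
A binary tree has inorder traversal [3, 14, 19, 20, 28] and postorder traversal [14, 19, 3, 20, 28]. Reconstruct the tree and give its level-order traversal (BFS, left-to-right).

Inorder:   [3, 14, 19, 20, 28]
Postorder: [14, 19, 3, 20, 28]
Algorithm: postorder visits root last, so walk postorder right-to-left;
each value is the root of the current inorder slice — split it at that
value, recurse on the right subtree first, then the left.
Recursive splits:
  root=28; inorder splits into left=[3, 14, 19, 20], right=[]
  root=20; inorder splits into left=[3, 14, 19], right=[]
  root=3; inorder splits into left=[], right=[14, 19]
  root=19; inorder splits into left=[14], right=[]
  root=14; inorder splits into left=[], right=[]
Reconstructed level-order: [28, 20, 3, 19, 14]


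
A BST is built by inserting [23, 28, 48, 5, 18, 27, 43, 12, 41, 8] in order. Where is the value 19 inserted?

Starting tree (level order): [23, 5, 28, None, 18, 27, 48, 12, None, None, None, 43, None, 8, None, 41]
Insertion path: 23 -> 5 -> 18
Result: insert 19 as right child of 18
Final tree (level order): [23, 5, 28, None, 18, 27, 48, 12, 19, None, None, 43, None, 8, None, None, None, 41]


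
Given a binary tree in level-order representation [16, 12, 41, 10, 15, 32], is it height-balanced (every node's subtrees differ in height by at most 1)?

Tree (level-order array): [16, 12, 41, 10, 15, 32]
Definition: a tree is height-balanced if, at every node, |h(left) - h(right)| <= 1 (empty subtree has height -1).
Bottom-up per-node check:
  node 10: h_left=-1, h_right=-1, diff=0 [OK], height=0
  node 15: h_left=-1, h_right=-1, diff=0 [OK], height=0
  node 12: h_left=0, h_right=0, diff=0 [OK], height=1
  node 32: h_left=-1, h_right=-1, diff=0 [OK], height=0
  node 41: h_left=0, h_right=-1, diff=1 [OK], height=1
  node 16: h_left=1, h_right=1, diff=0 [OK], height=2
All nodes satisfy the balance condition.
Result: Balanced


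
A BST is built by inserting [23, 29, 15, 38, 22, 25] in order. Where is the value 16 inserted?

Starting tree (level order): [23, 15, 29, None, 22, 25, 38]
Insertion path: 23 -> 15 -> 22
Result: insert 16 as left child of 22
Final tree (level order): [23, 15, 29, None, 22, 25, 38, 16]


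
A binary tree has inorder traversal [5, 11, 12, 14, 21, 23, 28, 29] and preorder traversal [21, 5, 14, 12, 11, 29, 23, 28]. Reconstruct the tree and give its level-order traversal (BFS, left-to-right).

Inorder:  [5, 11, 12, 14, 21, 23, 28, 29]
Preorder: [21, 5, 14, 12, 11, 29, 23, 28]
Algorithm: preorder visits root first, so consume preorder in order;
for each root, split the current inorder slice at that value into
left-subtree inorder and right-subtree inorder, then recurse.
Recursive splits:
  root=21; inorder splits into left=[5, 11, 12, 14], right=[23, 28, 29]
  root=5; inorder splits into left=[], right=[11, 12, 14]
  root=14; inorder splits into left=[11, 12], right=[]
  root=12; inorder splits into left=[11], right=[]
  root=11; inorder splits into left=[], right=[]
  root=29; inorder splits into left=[23, 28], right=[]
  root=23; inorder splits into left=[], right=[28]
  root=28; inorder splits into left=[], right=[]
Reconstructed level-order: [21, 5, 29, 14, 23, 12, 28, 11]


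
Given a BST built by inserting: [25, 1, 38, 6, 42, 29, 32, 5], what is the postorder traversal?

Tree insertion order: [25, 1, 38, 6, 42, 29, 32, 5]
Tree (level-order array): [25, 1, 38, None, 6, 29, 42, 5, None, None, 32]
Postorder traversal: [5, 6, 1, 32, 29, 42, 38, 25]


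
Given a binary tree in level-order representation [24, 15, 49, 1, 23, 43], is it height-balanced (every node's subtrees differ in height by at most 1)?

Tree (level-order array): [24, 15, 49, 1, 23, 43]
Definition: a tree is height-balanced if, at every node, |h(left) - h(right)| <= 1 (empty subtree has height -1).
Bottom-up per-node check:
  node 1: h_left=-1, h_right=-1, diff=0 [OK], height=0
  node 23: h_left=-1, h_right=-1, diff=0 [OK], height=0
  node 15: h_left=0, h_right=0, diff=0 [OK], height=1
  node 43: h_left=-1, h_right=-1, diff=0 [OK], height=0
  node 49: h_left=0, h_right=-1, diff=1 [OK], height=1
  node 24: h_left=1, h_right=1, diff=0 [OK], height=2
All nodes satisfy the balance condition.
Result: Balanced


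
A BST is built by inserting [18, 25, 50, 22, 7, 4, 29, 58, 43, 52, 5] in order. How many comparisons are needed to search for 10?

Search path for 10: 18 -> 7
Found: False
Comparisons: 2


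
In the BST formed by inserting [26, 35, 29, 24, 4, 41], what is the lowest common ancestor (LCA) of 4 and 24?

Tree insertion order: [26, 35, 29, 24, 4, 41]
Tree (level-order array): [26, 24, 35, 4, None, 29, 41]
In a BST, the LCA of p=4, q=24 is the first node v on the
root-to-leaf path with p <= v <= q (go left if both < v, right if both > v).
Walk from root:
  at 26: both 4 and 24 < 26, go left
  at 24: 4 <= 24 <= 24, this is the LCA
LCA = 24


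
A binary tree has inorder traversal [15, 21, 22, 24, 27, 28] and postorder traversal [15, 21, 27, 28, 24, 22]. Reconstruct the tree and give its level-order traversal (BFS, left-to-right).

Inorder:   [15, 21, 22, 24, 27, 28]
Postorder: [15, 21, 27, 28, 24, 22]
Algorithm: postorder visits root last, so walk postorder right-to-left;
each value is the root of the current inorder slice — split it at that
value, recurse on the right subtree first, then the left.
Recursive splits:
  root=22; inorder splits into left=[15, 21], right=[24, 27, 28]
  root=24; inorder splits into left=[], right=[27, 28]
  root=28; inorder splits into left=[27], right=[]
  root=27; inorder splits into left=[], right=[]
  root=21; inorder splits into left=[15], right=[]
  root=15; inorder splits into left=[], right=[]
Reconstructed level-order: [22, 21, 24, 15, 28, 27]


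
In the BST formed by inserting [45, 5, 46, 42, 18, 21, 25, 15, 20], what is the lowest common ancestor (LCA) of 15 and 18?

Tree insertion order: [45, 5, 46, 42, 18, 21, 25, 15, 20]
Tree (level-order array): [45, 5, 46, None, 42, None, None, 18, None, 15, 21, None, None, 20, 25]
In a BST, the LCA of p=15, q=18 is the first node v on the
root-to-leaf path with p <= v <= q (go left if both < v, right if both > v).
Walk from root:
  at 45: both 15 and 18 < 45, go left
  at 5: both 15 and 18 > 5, go right
  at 42: both 15 and 18 < 42, go left
  at 18: 15 <= 18 <= 18, this is the LCA
LCA = 18


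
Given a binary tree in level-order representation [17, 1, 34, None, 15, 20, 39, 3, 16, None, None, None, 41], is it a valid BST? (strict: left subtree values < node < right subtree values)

Level-order array: [17, 1, 34, None, 15, 20, 39, 3, 16, None, None, None, 41]
Validate using subtree bounds (lo, hi): at each node, require lo < value < hi,
then recurse left with hi=value and right with lo=value.
Preorder trace (stopping at first violation):
  at node 17 with bounds (-inf, +inf): OK
  at node 1 with bounds (-inf, 17): OK
  at node 15 with bounds (1, 17): OK
  at node 3 with bounds (1, 15): OK
  at node 16 with bounds (15, 17): OK
  at node 34 with bounds (17, +inf): OK
  at node 20 with bounds (17, 34): OK
  at node 39 with bounds (34, +inf): OK
  at node 41 with bounds (39, +inf): OK
No violation found at any node.
Result: Valid BST


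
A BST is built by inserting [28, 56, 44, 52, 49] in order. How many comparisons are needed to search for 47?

Search path for 47: 28 -> 56 -> 44 -> 52 -> 49
Found: False
Comparisons: 5


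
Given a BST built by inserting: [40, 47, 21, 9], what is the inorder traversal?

Tree insertion order: [40, 47, 21, 9]
Tree (level-order array): [40, 21, 47, 9]
Inorder traversal: [9, 21, 40, 47]


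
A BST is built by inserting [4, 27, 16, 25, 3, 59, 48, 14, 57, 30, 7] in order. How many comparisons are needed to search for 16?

Search path for 16: 4 -> 27 -> 16
Found: True
Comparisons: 3


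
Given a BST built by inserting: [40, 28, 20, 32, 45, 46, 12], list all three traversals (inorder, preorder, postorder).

Tree insertion order: [40, 28, 20, 32, 45, 46, 12]
Tree (level-order array): [40, 28, 45, 20, 32, None, 46, 12]
Inorder (L, root, R): [12, 20, 28, 32, 40, 45, 46]
Preorder (root, L, R): [40, 28, 20, 12, 32, 45, 46]
Postorder (L, R, root): [12, 20, 32, 28, 46, 45, 40]


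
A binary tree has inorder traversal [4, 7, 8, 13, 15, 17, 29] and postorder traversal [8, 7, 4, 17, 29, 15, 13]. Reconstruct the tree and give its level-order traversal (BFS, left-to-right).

Inorder:   [4, 7, 8, 13, 15, 17, 29]
Postorder: [8, 7, 4, 17, 29, 15, 13]
Algorithm: postorder visits root last, so walk postorder right-to-left;
each value is the root of the current inorder slice — split it at that
value, recurse on the right subtree first, then the left.
Recursive splits:
  root=13; inorder splits into left=[4, 7, 8], right=[15, 17, 29]
  root=15; inorder splits into left=[], right=[17, 29]
  root=29; inorder splits into left=[17], right=[]
  root=17; inorder splits into left=[], right=[]
  root=4; inorder splits into left=[], right=[7, 8]
  root=7; inorder splits into left=[], right=[8]
  root=8; inorder splits into left=[], right=[]
Reconstructed level-order: [13, 4, 15, 7, 29, 8, 17]


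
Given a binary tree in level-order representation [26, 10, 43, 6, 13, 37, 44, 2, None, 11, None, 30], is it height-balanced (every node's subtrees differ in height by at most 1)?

Tree (level-order array): [26, 10, 43, 6, 13, 37, 44, 2, None, 11, None, 30]
Definition: a tree is height-balanced if, at every node, |h(left) - h(right)| <= 1 (empty subtree has height -1).
Bottom-up per-node check:
  node 2: h_left=-1, h_right=-1, diff=0 [OK], height=0
  node 6: h_left=0, h_right=-1, diff=1 [OK], height=1
  node 11: h_left=-1, h_right=-1, diff=0 [OK], height=0
  node 13: h_left=0, h_right=-1, diff=1 [OK], height=1
  node 10: h_left=1, h_right=1, diff=0 [OK], height=2
  node 30: h_left=-1, h_right=-1, diff=0 [OK], height=0
  node 37: h_left=0, h_right=-1, diff=1 [OK], height=1
  node 44: h_left=-1, h_right=-1, diff=0 [OK], height=0
  node 43: h_left=1, h_right=0, diff=1 [OK], height=2
  node 26: h_left=2, h_right=2, diff=0 [OK], height=3
All nodes satisfy the balance condition.
Result: Balanced


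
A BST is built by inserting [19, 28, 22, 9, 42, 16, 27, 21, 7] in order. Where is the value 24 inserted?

Starting tree (level order): [19, 9, 28, 7, 16, 22, 42, None, None, None, None, 21, 27]
Insertion path: 19 -> 28 -> 22 -> 27
Result: insert 24 as left child of 27
Final tree (level order): [19, 9, 28, 7, 16, 22, 42, None, None, None, None, 21, 27, None, None, None, None, 24]


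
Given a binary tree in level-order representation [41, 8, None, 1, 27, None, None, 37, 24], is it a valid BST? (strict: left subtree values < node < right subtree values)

Level-order array: [41, 8, None, 1, 27, None, None, 37, 24]
Validate using subtree bounds (lo, hi): at each node, require lo < value < hi,
then recurse left with hi=value and right with lo=value.
Preorder trace (stopping at first violation):
  at node 41 with bounds (-inf, +inf): OK
  at node 8 with bounds (-inf, 41): OK
  at node 1 with bounds (-inf, 8): OK
  at node 27 with bounds (8, 41): OK
  at node 37 with bounds (8, 27): VIOLATION
Node 37 violates its bound: not (8 < 37 < 27).
Result: Not a valid BST


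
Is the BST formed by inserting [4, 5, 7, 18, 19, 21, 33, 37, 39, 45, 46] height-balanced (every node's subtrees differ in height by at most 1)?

Tree (level-order array): [4, None, 5, None, 7, None, 18, None, 19, None, 21, None, 33, None, 37, None, 39, None, 45, None, 46]
Definition: a tree is height-balanced if, at every node, |h(left) - h(right)| <= 1 (empty subtree has height -1).
Bottom-up per-node check:
  node 46: h_left=-1, h_right=-1, diff=0 [OK], height=0
  node 45: h_left=-1, h_right=0, diff=1 [OK], height=1
  node 39: h_left=-1, h_right=1, diff=2 [FAIL (|-1-1|=2 > 1)], height=2
  node 37: h_left=-1, h_right=2, diff=3 [FAIL (|-1-2|=3 > 1)], height=3
  node 33: h_left=-1, h_right=3, diff=4 [FAIL (|-1-3|=4 > 1)], height=4
  node 21: h_left=-1, h_right=4, diff=5 [FAIL (|-1-4|=5 > 1)], height=5
  node 19: h_left=-1, h_right=5, diff=6 [FAIL (|-1-5|=6 > 1)], height=6
  node 18: h_left=-1, h_right=6, diff=7 [FAIL (|-1-6|=7 > 1)], height=7
  node 7: h_left=-1, h_right=7, diff=8 [FAIL (|-1-7|=8 > 1)], height=8
  node 5: h_left=-1, h_right=8, diff=9 [FAIL (|-1-8|=9 > 1)], height=9
  node 4: h_left=-1, h_right=9, diff=10 [FAIL (|-1-9|=10 > 1)], height=10
Node 39 violates the condition: |-1 - 1| = 2 > 1.
Result: Not balanced


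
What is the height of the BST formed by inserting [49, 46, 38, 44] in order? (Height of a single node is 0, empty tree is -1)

Insertion order: [49, 46, 38, 44]
Tree (level-order array): [49, 46, None, 38, None, None, 44]
Compute height bottom-up (empty subtree = -1):
  height(44) = 1 + max(-1, -1) = 0
  height(38) = 1 + max(-1, 0) = 1
  height(46) = 1 + max(1, -1) = 2
  height(49) = 1 + max(2, -1) = 3
Height = 3


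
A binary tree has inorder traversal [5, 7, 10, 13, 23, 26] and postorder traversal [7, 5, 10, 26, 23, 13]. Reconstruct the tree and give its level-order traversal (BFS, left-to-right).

Inorder:   [5, 7, 10, 13, 23, 26]
Postorder: [7, 5, 10, 26, 23, 13]
Algorithm: postorder visits root last, so walk postorder right-to-left;
each value is the root of the current inorder slice — split it at that
value, recurse on the right subtree first, then the left.
Recursive splits:
  root=13; inorder splits into left=[5, 7, 10], right=[23, 26]
  root=23; inorder splits into left=[], right=[26]
  root=26; inorder splits into left=[], right=[]
  root=10; inorder splits into left=[5, 7], right=[]
  root=5; inorder splits into left=[], right=[7]
  root=7; inorder splits into left=[], right=[]
Reconstructed level-order: [13, 10, 23, 5, 26, 7]


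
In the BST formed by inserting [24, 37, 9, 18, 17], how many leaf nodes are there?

Tree built from: [24, 37, 9, 18, 17]
Tree (level-order array): [24, 9, 37, None, 18, None, None, 17]
Rule: A leaf has 0 children.
Per-node child counts:
  node 24: 2 child(ren)
  node 9: 1 child(ren)
  node 18: 1 child(ren)
  node 17: 0 child(ren)
  node 37: 0 child(ren)
Matching nodes: [17, 37]
Count of leaf nodes: 2


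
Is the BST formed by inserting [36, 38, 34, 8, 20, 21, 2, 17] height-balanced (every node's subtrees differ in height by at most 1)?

Tree (level-order array): [36, 34, 38, 8, None, None, None, 2, 20, None, None, 17, 21]
Definition: a tree is height-balanced if, at every node, |h(left) - h(right)| <= 1 (empty subtree has height -1).
Bottom-up per-node check:
  node 2: h_left=-1, h_right=-1, diff=0 [OK], height=0
  node 17: h_left=-1, h_right=-1, diff=0 [OK], height=0
  node 21: h_left=-1, h_right=-1, diff=0 [OK], height=0
  node 20: h_left=0, h_right=0, diff=0 [OK], height=1
  node 8: h_left=0, h_right=1, diff=1 [OK], height=2
  node 34: h_left=2, h_right=-1, diff=3 [FAIL (|2--1|=3 > 1)], height=3
  node 38: h_left=-1, h_right=-1, diff=0 [OK], height=0
  node 36: h_left=3, h_right=0, diff=3 [FAIL (|3-0|=3 > 1)], height=4
Node 34 violates the condition: |2 - -1| = 3 > 1.
Result: Not balanced


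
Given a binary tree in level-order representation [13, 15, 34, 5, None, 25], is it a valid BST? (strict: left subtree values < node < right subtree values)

Level-order array: [13, 15, 34, 5, None, 25]
Validate using subtree bounds (lo, hi): at each node, require lo < value < hi,
then recurse left with hi=value and right with lo=value.
Preorder trace (stopping at first violation):
  at node 13 with bounds (-inf, +inf): OK
  at node 15 with bounds (-inf, 13): VIOLATION
Node 15 violates its bound: not (-inf < 15 < 13).
Result: Not a valid BST


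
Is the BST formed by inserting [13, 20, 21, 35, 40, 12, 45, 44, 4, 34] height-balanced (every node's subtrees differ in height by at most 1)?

Tree (level-order array): [13, 12, 20, 4, None, None, 21, None, None, None, 35, 34, 40, None, None, None, 45, 44]
Definition: a tree is height-balanced if, at every node, |h(left) - h(right)| <= 1 (empty subtree has height -1).
Bottom-up per-node check:
  node 4: h_left=-1, h_right=-1, diff=0 [OK], height=0
  node 12: h_left=0, h_right=-1, diff=1 [OK], height=1
  node 34: h_left=-1, h_right=-1, diff=0 [OK], height=0
  node 44: h_left=-1, h_right=-1, diff=0 [OK], height=0
  node 45: h_left=0, h_right=-1, diff=1 [OK], height=1
  node 40: h_left=-1, h_right=1, diff=2 [FAIL (|-1-1|=2 > 1)], height=2
  node 35: h_left=0, h_right=2, diff=2 [FAIL (|0-2|=2 > 1)], height=3
  node 21: h_left=-1, h_right=3, diff=4 [FAIL (|-1-3|=4 > 1)], height=4
  node 20: h_left=-1, h_right=4, diff=5 [FAIL (|-1-4|=5 > 1)], height=5
  node 13: h_left=1, h_right=5, diff=4 [FAIL (|1-5|=4 > 1)], height=6
Node 40 violates the condition: |-1 - 1| = 2 > 1.
Result: Not balanced


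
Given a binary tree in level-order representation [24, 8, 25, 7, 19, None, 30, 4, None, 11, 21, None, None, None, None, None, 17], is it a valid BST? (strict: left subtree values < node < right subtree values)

Level-order array: [24, 8, 25, 7, 19, None, 30, 4, None, 11, 21, None, None, None, None, None, 17]
Validate using subtree bounds (lo, hi): at each node, require lo < value < hi,
then recurse left with hi=value and right with lo=value.
Preorder trace (stopping at first violation):
  at node 24 with bounds (-inf, +inf): OK
  at node 8 with bounds (-inf, 24): OK
  at node 7 with bounds (-inf, 8): OK
  at node 4 with bounds (-inf, 7): OK
  at node 19 with bounds (8, 24): OK
  at node 11 with bounds (8, 19): OK
  at node 17 with bounds (11, 19): OK
  at node 21 with bounds (19, 24): OK
  at node 25 with bounds (24, +inf): OK
  at node 30 with bounds (25, +inf): OK
No violation found at any node.
Result: Valid BST


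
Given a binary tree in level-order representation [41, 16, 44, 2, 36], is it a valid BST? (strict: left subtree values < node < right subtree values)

Level-order array: [41, 16, 44, 2, 36]
Validate using subtree bounds (lo, hi): at each node, require lo < value < hi,
then recurse left with hi=value and right with lo=value.
Preorder trace (stopping at first violation):
  at node 41 with bounds (-inf, +inf): OK
  at node 16 with bounds (-inf, 41): OK
  at node 2 with bounds (-inf, 16): OK
  at node 36 with bounds (16, 41): OK
  at node 44 with bounds (41, +inf): OK
No violation found at any node.
Result: Valid BST


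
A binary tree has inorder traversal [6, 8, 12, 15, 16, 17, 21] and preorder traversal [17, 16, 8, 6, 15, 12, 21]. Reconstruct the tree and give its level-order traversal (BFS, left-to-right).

Inorder:  [6, 8, 12, 15, 16, 17, 21]
Preorder: [17, 16, 8, 6, 15, 12, 21]
Algorithm: preorder visits root first, so consume preorder in order;
for each root, split the current inorder slice at that value into
left-subtree inorder and right-subtree inorder, then recurse.
Recursive splits:
  root=17; inorder splits into left=[6, 8, 12, 15, 16], right=[21]
  root=16; inorder splits into left=[6, 8, 12, 15], right=[]
  root=8; inorder splits into left=[6], right=[12, 15]
  root=6; inorder splits into left=[], right=[]
  root=15; inorder splits into left=[12], right=[]
  root=12; inorder splits into left=[], right=[]
  root=21; inorder splits into left=[], right=[]
Reconstructed level-order: [17, 16, 21, 8, 6, 15, 12]


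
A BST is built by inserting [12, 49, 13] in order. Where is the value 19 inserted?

Starting tree (level order): [12, None, 49, 13]
Insertion path: 12 -> 49 -> 13
Result: insert 19 as right child of 13
Final tree (level order): [12, None, 49, 13, None, None, 19]


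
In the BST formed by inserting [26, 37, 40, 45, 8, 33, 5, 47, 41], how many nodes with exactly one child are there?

Tree built from: [26, 37, 40, 45, 8, 33, 5, 47, 41]
Tree (level-order array): [26, 8, 37, 5, None, 33, 40, None, None, None, None, None, 45, 41, 47]
Rule: These are nodes with exactly 1 non-null child.
Per-node child counts:
  node 26: 2 child(ren)
  node 8: 1 child(ren)
  node 5: 0 child(ren)
  node 37: 2 child(ren)
  node 33: 0 child(ren)
  node 40: 1 child(ren)
  node 45: 2 child(ren)
  node 41: 0 child(ren)
  node 47: 0 child(ren)
Matching nodes: [8, 40]
Count of nodes with exactly one child: 2


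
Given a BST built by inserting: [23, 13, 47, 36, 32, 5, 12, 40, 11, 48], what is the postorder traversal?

Tree insertion order: [23, 13, 47, 36, 32, 5, 12, 40, 11, 48]
Tree (level-order array): [23, 13, 47, 5, None, 36, 48, None, 12, 32, 40, None, None, 11]
Postorder traversal: [11, 12, 5, 13, 32, 40, 36, 48, 47, 23]


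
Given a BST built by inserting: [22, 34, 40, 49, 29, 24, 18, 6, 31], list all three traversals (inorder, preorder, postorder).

Tree insertion order: [22, 34, 40, 49, 29, 24, 18, 6, 31]
Tree (level-order array): [22, 18, 34, 6, None, 29, 40, None, None, 24, 31, None, 49]
Inorder (L, root, R): [6, 18, 22, 24, 29, 31, 34, 40, 49]
Preorder (root, L, R): [22, 18, 6, 34, 29, 24, 31, 40, 49]
Postorder (L, R, root): [6, 18, 24, 31, 29, 49, 40, 34, 22]


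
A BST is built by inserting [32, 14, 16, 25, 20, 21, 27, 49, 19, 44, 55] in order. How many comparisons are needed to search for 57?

Search path for 57: 32 -> 49 -> 55
Found: False
Comparisons: 3


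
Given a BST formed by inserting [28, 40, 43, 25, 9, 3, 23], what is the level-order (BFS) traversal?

Tree insertion order: [28, 40, 43, 25, 9, 3, 23]
Tree (level-order array): [28, 25, 40, 9, None, None, 43, 3, 23]
BFS from the root, enqueuing left then right child of each popped node:
  queue [28] -> pop 28, enqueue [25, 40], visited so far: [28]
  queue [25, 40] -> pop 25, enqueue [9], visited so far: [28, 25]
  queue [40, 9] -> pop 40, enqueue [43], visited so far: [28, 25, 40]
  queue [9, 43] -> pop 9, enqueue [3, 23], visited so far: [28, 25, 40, 9]
  queue [43, 3, 23] -> pop 43, enqueue [none], visited so far: [28, 25, 40, 9, 43]
  queue [3, 23] -> pop 3, enqueue [none], visited so far: [28, 25, 40, 9, 43, 3]
  queue [23] -> pop 23, enqueue [none], visited so far: [28, 25, 40, 9, 43, 3, 23]
Result: [28, 25, 40, 9, 43, 3, 23]


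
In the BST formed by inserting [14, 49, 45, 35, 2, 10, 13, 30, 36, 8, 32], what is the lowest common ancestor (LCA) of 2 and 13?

Tree insertion order: [14, 49, 45, 35, 2, 10, 13, 30, 36, 8, 32]
Tree (level-order array): [14, 2, 49, None, 10, 45, None, 8, 13, 35, None, None, None, None, None, 30, 36, None, 32]
In a BST, the LCA of p=2, q=13 is the first node v on the
root-to-leaf path with p <= v <= q (go left if both < v, right if both > v).
Walk from root:
  at 14: both 2 and 13 < 14, go left
  at 2: 2 <= 2 <= 13, this is the LCA
LCA = 2


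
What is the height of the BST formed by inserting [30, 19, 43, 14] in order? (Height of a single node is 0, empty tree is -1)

Insertion order: [30, 19, 43, 14]
Tree (level-order array): [30, 19, 43, 14]
Compute height bottom-up (empty subtree = -1):
  height(14) = 1 + max(-1, -1) = 0
  height(19) = 1 + max(0, -1) = 1
  height(43) = 1 + max(-1, -1) = 0
  height(30) = 1 + max(1, 0) = 2
Height = 2


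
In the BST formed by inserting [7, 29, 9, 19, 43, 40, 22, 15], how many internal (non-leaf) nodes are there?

Tree built from: [7, 29, 9, 19, 43, 40, 22, 15]
Tree (level-order array): [7, None, 29, 9, 43, None, 19, 40, None, 15, 22]
Rule: An internal node has at least one child.
Per-node child counts:
  node 7: 1 child(ren)
  node 29: 2 child(ren)
  node 9: 1 child(ren)
  node 19: 2 child(ren)
  node 15: 0 child(ren)
  node 22: 0 child(ren)
  node 43: 1 child(ren)
  node 40: 0 child(ren)
Matching nodes: [7, 29, 9, 19, 43]
Count of internal (non-leaf) nodes: 5


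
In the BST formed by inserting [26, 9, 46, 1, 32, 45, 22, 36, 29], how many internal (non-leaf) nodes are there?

Tree built from: [26, 9, 46, 1, 32, 45, 22, 36, 29]
Tree (level-order array): [26, 9, 46, 1, 22, 32, None, None, None, None, None, 29, 45, None, None, 36]
Rule: An internal node has at least one child.
Per-node child counts:
  node 26: 2 child(ren)
  node 9: 2 child(ren)
  node 1: 0 child(ren)
  node 22: 0 child(ren)
  node 46: 1 child(ren)
  node 32: 2 child(ren)
  node 29: 0 child(ren)
  node 45: 1 child(ren)
  node 36: 0 child(ren)
Matching nodes: [26, 9, 46, 32, 45]
Count of internal (non-leaf) nodes: 5


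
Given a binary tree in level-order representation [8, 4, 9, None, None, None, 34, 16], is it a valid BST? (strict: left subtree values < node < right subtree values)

Level-order array: [8, 4, 9, None, None, None, 34, 16]
Validate using subtree bounds (lo, hi): at each node, require lo < value < hi,
then recurse left with hi=value and right with lo=value.
Preorder trace (stopping at first violation):
  at node 8 with bounds (-inf, +inf): OK
  at node 4 with bounds (-inf, 8): OK
  at node 9 with bounds (8, +inf): OK
  at node 34 with bounds (9, +inf): OK
  at node 16 with bounds (9, 34): OK
No violation found at any node.
Result: Valid BST


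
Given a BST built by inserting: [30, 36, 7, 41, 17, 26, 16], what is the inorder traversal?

Tree insertion order: [30, 36, 7, 41, 17, 26, 16]
Tree (level-order array): [30, 7, 36, None, 17, None, 41, 16, 26]
Inorder traversal: [7, 16, 17, 26, 30, 36, 41]


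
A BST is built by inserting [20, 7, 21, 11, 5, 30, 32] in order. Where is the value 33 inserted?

Starting tree (level order): [20, 7, 21, 5, 11, None, 30, None, None, None, None, None, 32]
Insertion path: 20 -> 21 -> 30 -> 32
Result: insert 33 as right child of 32
Final tree (level order): [20, 7, 21, 5, 11, None, 30, None, None, None, None, None, 32, None, 33]
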